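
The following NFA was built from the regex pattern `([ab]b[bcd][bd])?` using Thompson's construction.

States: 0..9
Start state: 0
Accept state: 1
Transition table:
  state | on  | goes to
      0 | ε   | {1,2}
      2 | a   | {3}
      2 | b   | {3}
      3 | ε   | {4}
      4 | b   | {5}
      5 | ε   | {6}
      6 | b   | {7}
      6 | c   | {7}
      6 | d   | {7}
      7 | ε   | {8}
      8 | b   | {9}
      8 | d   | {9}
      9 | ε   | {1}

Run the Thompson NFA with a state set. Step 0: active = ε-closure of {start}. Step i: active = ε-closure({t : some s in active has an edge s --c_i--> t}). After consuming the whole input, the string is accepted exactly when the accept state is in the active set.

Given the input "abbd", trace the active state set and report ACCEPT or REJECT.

Answer: ACCEPT

Trace:
start: ε-closure({0}) = {0,1,2}
'a' @ 1: {3,4}
'b' @ 2: {5,6}
'b' @ 3: {7,8}
'd' @ 4: {1,9}  (accept∈set)
final: {1,9}; accept 1 in set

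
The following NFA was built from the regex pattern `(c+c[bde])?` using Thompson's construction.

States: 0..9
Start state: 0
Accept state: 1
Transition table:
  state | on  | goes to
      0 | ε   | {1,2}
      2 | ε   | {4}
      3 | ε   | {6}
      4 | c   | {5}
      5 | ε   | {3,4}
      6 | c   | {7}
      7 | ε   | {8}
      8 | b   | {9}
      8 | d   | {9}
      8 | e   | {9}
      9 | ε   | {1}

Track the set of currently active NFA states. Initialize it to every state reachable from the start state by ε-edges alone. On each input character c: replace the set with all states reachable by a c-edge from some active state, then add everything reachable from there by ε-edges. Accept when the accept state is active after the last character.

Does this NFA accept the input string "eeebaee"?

Answer: REJECT

Trace:
initial (ε-close {0}): {0,1,2,4}
'e' @ 1: {}  — no active states
rest 'eebaee' ignored (set empty)
after full input: {}  (accept=1 not in)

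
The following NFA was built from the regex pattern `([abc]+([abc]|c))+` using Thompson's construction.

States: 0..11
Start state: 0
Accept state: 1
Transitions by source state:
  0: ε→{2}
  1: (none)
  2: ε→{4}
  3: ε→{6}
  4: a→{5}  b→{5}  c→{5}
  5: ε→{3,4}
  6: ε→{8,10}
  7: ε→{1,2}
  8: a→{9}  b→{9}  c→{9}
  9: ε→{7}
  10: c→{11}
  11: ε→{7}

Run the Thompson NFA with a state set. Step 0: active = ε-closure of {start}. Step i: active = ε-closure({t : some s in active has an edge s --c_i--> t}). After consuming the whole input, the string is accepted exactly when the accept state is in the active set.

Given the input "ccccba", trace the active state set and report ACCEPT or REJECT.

initial (ε-close {0}): {0,2,4}
'c' @ 1: {3,4,5,6,8,10}
'c' @ 2: {1,2,3,4,5,6,7,8,9,10,11}  (accept∈set)
'c' @ 3: {1,2,3,4,5,6,7,8,9,10,11}  (accept∈set)
'c' @ 4: {1,2,3,4,5,6,7,8,9,10,11}  (accept∈set)
'b' @ 5: {1,2,3,4,5,6,7,8,9,10}  (accept∈set)
'a' @ 6: {1,2,3,4,5,6,7,8,9,10}  (accept∈set)
after full input: {1,2,3,4,5,6,7,8,9,10}  (accept=1 in)

Answer: ACCEPT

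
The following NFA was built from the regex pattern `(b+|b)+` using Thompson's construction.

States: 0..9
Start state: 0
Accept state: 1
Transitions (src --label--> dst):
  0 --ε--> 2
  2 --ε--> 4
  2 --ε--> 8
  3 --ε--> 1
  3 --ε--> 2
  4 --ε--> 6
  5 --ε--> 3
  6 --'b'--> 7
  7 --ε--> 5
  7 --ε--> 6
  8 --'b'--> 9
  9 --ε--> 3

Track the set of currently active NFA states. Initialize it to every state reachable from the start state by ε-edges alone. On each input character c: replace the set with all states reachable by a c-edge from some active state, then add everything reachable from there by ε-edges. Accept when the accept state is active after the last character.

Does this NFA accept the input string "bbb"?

Answer: ACCEPT

Derivation:
S₀ = ε-closure({0}) = {0,2,4,6,8}
'b' @ 1: {1,2,3,4,5,6,7,8,9}  (accept∈set)
'b' @ 2: {1,2,3,4,5,6,7,8,9}  (accept∈set)
'b' @ 3: {1,2,3,4,5,6,7,8,9}  (accept∈set)
end set {1,2,3,4,5,6,7,8,9} — state 1 in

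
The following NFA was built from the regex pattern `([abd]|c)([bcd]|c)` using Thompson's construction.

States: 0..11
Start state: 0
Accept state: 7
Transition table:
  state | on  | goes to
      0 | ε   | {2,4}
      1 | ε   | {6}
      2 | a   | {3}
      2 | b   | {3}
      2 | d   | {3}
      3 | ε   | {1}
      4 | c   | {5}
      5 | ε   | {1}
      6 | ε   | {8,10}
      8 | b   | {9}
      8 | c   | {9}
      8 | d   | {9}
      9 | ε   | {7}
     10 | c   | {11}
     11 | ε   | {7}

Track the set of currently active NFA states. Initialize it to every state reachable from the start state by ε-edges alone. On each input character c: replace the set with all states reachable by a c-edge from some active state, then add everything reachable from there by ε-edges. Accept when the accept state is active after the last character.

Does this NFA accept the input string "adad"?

Answer: REJECT

Steps:
S₀ = ε-closure({0}) = {0,2,4}
'a' @ 1: {1,3,6,8,10}
'd' @ 2: {7,9}  ✓accept
'a' @ 3: {}  — dead — no transitions
rest 'd' ignored (set empty)
after full input: {}  (accept=7 not in)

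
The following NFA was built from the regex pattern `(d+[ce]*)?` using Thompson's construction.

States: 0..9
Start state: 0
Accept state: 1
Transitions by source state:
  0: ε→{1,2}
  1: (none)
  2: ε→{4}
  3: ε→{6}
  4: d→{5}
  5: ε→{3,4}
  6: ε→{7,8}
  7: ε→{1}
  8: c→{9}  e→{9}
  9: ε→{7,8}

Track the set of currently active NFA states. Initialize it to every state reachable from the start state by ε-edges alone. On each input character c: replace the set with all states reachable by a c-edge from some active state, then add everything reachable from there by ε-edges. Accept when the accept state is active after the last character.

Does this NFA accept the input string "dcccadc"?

Answer: REJECT

Derivation:
initial (ε-close {0}): {0,1,2,4}
'd' @ 1: {1,3,4,5,6,7,8}  ✓accept
'c' @ 2: {1,7,8,9}  ✓accept
'c' @ 3: {1,7,8,9}  ✓accept
'c' @ 4: {1,7,8,9}  ✓accept
'a' @ 5: {}  — no active states
rest 'dc' ignored (set empty)
after full input: {}  (accept=1 not in)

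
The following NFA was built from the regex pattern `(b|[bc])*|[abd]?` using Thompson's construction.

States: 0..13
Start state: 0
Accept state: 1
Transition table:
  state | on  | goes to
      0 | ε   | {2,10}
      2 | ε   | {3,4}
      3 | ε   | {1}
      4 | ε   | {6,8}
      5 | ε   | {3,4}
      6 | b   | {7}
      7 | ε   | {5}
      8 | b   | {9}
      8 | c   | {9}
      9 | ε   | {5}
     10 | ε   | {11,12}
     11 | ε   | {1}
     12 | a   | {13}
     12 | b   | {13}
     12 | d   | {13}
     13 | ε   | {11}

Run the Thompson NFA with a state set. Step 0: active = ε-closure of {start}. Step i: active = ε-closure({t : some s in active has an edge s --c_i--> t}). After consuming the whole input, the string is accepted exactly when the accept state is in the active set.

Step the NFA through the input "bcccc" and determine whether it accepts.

initial (ε-close {0}): {0,1,2,3,4,6,8,10,11,12}
'b' @ 1: {1,3,4,5,6,7,8,9,11,13}  ✓accept
'c' @ 2: {1,3,4,5,6,8,9}  ✓accept
'c' @ 3: {1,3,4,5,6,8,9}  ✓accept
'c' @ 4: {1,3,4,5,6,8,9}  ✓accept
'c' @ 5: {1,3,4,5,6,8,9}  ✓accept
final: {1,3,4,5,6,8,9}; accept 1 in set

Answer: ACCEPT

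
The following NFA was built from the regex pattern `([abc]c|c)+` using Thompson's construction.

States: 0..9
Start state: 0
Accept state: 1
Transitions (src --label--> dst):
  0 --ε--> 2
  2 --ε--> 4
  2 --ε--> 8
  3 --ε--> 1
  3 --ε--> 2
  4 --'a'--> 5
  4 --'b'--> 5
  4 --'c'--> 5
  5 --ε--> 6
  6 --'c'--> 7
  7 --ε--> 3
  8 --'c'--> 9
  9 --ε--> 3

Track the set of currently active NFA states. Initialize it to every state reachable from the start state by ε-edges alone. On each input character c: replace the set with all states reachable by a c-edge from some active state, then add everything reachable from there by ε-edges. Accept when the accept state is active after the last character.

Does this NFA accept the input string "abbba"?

start: ε-closure({0}) = {0,2,4,8}
'a' @ 1: {5,6}
'b' @ 2: {}  — state set empty
rest 'bba' ignored (set empty)
final: {}; accept 1 not in set

Answer: REJECT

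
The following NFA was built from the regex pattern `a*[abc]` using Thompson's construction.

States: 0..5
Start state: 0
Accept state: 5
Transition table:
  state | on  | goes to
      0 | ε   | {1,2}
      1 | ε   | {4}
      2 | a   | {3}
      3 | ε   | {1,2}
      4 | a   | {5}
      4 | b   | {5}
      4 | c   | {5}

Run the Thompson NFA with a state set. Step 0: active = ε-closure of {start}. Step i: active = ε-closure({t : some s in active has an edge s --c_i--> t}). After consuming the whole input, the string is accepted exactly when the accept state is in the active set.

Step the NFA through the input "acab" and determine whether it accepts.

initial (ε-close {0}): {0,1,2,4}
'a' @ 1: {1,2,3,4,5}  (accept∈set)
'c' @ 2: {5}  (accept∈set)
'a' @ 3: {}  — dead — no transitions
rest 'b' ignored (set empty)
final: {}; accept 5 not in set

Answer: REJECT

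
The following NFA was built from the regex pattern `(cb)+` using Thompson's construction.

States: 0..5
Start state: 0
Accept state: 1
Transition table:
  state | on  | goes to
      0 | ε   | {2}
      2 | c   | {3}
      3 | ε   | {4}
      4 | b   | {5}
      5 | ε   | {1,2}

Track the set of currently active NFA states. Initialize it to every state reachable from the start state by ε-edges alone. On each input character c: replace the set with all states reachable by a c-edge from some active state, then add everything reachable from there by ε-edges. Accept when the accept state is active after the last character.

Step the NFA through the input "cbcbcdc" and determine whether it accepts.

Answer: REJECT

Trace:
start: ε-closure({0}) = {0,2}
'c' @ 1: {3,4}
'b' @ 2: {1,2,5}  [accepting]
'c' @ 3: {3,4}
'b' @ 4: {1,2,5}  [accepting]
'c' @ 5: {3,4}
'd' @ 6: {}  — no active states
rest 'c' ignored (set empty)
end set {} — state 1 not in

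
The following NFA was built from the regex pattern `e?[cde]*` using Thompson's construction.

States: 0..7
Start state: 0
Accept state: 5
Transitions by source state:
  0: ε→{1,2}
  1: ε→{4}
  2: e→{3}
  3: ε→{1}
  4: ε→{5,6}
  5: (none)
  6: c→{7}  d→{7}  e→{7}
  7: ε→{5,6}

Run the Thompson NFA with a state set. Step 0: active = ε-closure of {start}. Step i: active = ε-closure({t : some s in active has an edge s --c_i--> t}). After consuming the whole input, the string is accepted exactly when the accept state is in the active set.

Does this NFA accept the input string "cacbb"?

initial (ε-close {0}): {0,1,2,4,5,6}
'c' @ 1: {5,6,7}  [accepting]
'a' @ 2: {}  — no active states
rest 'cbb' ignored (set empty)
end set {} — state 5 not in

Answer: REJECT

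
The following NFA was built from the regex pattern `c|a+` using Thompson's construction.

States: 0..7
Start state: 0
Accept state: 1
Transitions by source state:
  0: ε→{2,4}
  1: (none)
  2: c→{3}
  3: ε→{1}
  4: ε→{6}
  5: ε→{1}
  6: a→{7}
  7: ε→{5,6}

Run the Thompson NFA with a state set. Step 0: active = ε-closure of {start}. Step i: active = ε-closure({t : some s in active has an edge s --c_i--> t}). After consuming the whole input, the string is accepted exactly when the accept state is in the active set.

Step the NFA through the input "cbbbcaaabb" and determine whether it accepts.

start: ε-closure({0}) = {0,2,4,6}
'c' @ 1: {1,3}  [accepting]
'b' @ 2: {}  — no active states
rest 'bbcaaabb' ignored (set empty)
final: {}; accept 1 not in set

Answer: REJECT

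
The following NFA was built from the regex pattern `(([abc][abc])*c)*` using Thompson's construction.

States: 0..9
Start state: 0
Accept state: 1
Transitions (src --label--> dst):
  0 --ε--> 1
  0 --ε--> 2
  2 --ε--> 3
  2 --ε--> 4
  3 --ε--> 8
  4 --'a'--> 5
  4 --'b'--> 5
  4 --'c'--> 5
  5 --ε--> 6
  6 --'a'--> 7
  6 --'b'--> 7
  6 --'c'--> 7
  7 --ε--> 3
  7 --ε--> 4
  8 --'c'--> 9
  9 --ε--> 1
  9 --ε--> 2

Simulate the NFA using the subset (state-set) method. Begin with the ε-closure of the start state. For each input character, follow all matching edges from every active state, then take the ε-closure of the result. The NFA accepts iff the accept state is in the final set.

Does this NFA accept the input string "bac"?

Answer: ACCEPT

Derivation:
initial (ε-close {0}): {0,1,2,3,4,8}
'b' @ 1: {5,6}
'a' @ 2: {3,4,7,8}
'c' @ 3: {1,2,3,4,5,6,8,9}  (accept∈set)
after full input: {1,2,3,4,5,6,8,9}  (accept=1 in)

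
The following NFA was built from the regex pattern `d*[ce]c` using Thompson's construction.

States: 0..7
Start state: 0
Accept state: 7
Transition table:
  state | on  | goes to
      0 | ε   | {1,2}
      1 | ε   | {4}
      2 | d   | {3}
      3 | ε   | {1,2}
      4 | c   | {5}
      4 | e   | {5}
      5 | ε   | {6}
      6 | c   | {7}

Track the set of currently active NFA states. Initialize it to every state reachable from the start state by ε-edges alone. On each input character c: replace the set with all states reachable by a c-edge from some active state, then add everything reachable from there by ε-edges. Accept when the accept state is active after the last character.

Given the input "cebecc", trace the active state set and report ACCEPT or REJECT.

Answer: REJECT

Derivation:
initial (ε-close {0}): {0,1,2,4}
'c' @ 1: {5,6}
'e' @ 2: {}  — state set empty
rest 'becc' ignored (set empty)
end set {} — state 7 not in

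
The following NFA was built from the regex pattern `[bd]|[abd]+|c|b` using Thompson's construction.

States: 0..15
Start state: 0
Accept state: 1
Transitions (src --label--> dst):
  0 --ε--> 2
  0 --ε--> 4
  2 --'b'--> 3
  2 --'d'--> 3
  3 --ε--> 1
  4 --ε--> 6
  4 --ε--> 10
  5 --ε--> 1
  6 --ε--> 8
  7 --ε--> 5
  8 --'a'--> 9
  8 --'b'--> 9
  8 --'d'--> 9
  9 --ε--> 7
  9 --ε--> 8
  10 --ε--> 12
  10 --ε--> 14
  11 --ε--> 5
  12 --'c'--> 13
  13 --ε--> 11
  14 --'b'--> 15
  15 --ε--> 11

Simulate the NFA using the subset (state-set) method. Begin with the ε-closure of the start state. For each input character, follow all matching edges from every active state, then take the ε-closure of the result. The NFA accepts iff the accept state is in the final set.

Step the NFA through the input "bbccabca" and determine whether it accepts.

start: ε-closure({0}) = {0,2,4,6,8,10,12,14}
'b' @ 1: {1,3,5,7,8,9,11,15}  [accepting]
'b' @ 2: {1,5,7,8,9}  [accepting]
'c' @ 3: {}  — dead — no transitions
rest 'cabca' ignored (set empty)
end set {} — state 1 not in

Answer: REJECT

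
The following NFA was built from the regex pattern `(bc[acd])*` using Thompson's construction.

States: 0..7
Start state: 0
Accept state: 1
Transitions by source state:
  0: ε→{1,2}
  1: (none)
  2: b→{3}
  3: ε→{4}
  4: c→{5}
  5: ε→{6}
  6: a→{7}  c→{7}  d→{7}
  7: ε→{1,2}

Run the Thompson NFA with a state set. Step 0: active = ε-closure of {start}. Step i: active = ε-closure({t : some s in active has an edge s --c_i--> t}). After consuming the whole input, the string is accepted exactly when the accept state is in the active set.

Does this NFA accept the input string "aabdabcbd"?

initial (ε-close {0}): {0,1,2}
'a' @ 1: {}  — dead — no transitions
rest 'abdabcbd' ignored (set empty)
after full input: {}  (accept=1 not in)

Answer: REJECT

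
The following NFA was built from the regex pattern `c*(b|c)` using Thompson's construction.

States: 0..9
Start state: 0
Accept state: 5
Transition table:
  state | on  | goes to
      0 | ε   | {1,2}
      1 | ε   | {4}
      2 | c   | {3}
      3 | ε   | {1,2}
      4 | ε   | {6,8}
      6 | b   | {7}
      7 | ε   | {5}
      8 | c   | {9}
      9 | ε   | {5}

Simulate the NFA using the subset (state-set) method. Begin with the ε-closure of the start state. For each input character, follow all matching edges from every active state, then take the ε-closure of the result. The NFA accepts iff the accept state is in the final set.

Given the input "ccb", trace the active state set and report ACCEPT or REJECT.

S₀ = ε-closure({0}) = {0,1,2,4,6,8}
'c' @ 1: {1,2,3,4,5,6,8,9}  ✓accept
'c' @ 2: {1,2,3,4,5,6,8,9}  ✓accept
'b' @ 3: {5,7}  ✓accept
end set {5,7} — state 5 in

Answer: ACCEPT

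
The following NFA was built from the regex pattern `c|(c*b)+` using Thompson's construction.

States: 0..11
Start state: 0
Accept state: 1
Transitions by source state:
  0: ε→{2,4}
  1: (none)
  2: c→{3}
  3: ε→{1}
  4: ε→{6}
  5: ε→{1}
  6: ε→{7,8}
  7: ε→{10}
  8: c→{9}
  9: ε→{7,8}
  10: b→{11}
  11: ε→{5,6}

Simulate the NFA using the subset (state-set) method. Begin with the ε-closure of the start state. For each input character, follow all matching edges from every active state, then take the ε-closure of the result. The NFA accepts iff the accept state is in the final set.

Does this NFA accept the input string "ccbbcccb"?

S₀ = ε-closure({0}) = {0,2,4,6,7,8,10}
'c' @ 1: {1,3,7,8,9,10}  (accept∈set)
'c' @ 2: {7,8,9,10}
'b' @ 3: {1,5,6,7,8,10,11}  (accept∈set)
'b' @ 4: {1,5,6,7,8,10,11}  (accept∈set)
'c' @ 5: {7,8,9,10}
'c' @ 6: {7,8,9,10}
'c' @ 7: {7,8,9,10}
'b' @ 8: {1,5,6,7,8,10,11}  (accept∈set)
after full input: {1,5,6,7,8,10,11}  (accept=1 in)

Answer: ACCEPT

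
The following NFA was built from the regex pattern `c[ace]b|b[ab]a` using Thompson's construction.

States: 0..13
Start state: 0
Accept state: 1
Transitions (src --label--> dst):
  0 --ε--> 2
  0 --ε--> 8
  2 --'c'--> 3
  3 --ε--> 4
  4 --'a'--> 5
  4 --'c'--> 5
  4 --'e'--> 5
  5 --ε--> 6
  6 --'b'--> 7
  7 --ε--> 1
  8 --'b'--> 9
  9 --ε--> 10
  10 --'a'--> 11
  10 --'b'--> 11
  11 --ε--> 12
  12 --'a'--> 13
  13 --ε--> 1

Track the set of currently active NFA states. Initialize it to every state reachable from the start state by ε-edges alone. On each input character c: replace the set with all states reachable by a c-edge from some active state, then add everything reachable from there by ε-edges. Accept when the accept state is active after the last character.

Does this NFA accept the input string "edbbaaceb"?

Answer: REJECT

Steps:
S₀ = ε-closure({0}) = {0,2,8}
'e' @ 1: {}  — no active states
rest 'dbbaaceb' ignored (set empty)
end set {} — state 1 not in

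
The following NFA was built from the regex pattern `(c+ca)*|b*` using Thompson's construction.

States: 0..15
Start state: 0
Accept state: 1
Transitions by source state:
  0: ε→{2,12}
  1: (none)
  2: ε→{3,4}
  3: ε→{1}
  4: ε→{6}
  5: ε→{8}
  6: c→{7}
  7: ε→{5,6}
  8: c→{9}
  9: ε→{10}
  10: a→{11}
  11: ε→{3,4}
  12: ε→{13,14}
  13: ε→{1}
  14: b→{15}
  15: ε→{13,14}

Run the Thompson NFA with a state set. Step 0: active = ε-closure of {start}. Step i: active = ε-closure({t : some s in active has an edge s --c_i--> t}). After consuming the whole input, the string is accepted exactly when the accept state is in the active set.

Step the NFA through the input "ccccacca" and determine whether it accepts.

S₀ = ε-closure({0}) = {0,1,2,3,4,6,12,13,14}
'c' @ 1: {5,6,7,8}
'c' @ 2: {5,6,7,8,9,10}
'c' @ 3: {5,6,7,8,9,10}
'c' @ 4: {5,6,7,8,9,10}
'a' @ 5: {1,3,4,6,11}  [accepting]
'c' @ 6: {5,6,7,8}
'c' @ 7: {5,6,7,8,9,10}
'a' @ 8: {1,3,4,6,11}  [accepting]
final: {1,3,4,6,11}; accept 1 in set

Answer: ACCEPT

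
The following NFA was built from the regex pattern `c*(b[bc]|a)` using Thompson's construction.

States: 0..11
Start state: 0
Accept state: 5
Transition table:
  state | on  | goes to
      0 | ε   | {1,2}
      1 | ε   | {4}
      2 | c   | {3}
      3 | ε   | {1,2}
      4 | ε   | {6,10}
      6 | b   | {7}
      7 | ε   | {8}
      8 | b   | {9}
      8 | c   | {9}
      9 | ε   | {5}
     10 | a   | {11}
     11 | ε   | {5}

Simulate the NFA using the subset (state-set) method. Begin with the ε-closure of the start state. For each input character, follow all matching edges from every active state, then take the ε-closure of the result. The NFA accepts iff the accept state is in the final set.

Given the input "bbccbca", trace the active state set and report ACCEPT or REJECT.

start: ε-closure({0}) = {0,1,2,4,6,10}
'b' @ 1: {7,8}
'b' @ 2: {5,9}  (accept∈set)
'c' @ 3: {}  — no active states
rest 'cbca' ignored (set empty)
end set {} — state 5 not in

Answer: REJECT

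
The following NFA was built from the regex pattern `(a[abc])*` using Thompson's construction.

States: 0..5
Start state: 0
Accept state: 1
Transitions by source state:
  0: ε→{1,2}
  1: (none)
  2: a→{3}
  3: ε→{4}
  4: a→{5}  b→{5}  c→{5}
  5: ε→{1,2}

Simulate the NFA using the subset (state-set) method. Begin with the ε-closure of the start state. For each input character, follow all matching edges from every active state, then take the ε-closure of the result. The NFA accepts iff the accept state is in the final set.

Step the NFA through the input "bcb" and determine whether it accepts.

Answer: REJECT

Steps:
start: ε-closure({0}) = {0,1,2}
'b' @ 1: {}  — dead — no transitions
rest 'cb' ignored (set empty)
final: {}; accept 1 not in set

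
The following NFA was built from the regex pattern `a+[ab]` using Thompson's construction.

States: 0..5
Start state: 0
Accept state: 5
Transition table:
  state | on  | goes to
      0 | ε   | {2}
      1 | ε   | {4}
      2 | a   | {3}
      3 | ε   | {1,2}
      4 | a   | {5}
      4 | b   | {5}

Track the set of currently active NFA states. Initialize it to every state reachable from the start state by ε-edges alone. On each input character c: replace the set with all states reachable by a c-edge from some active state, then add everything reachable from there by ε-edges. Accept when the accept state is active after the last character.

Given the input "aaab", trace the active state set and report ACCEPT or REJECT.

S₀ = ε-closure({0}) = {0,2}
'a' @ 1: {1,2,3,4}
'a' @ 2: {1,2,3,4,5}  ✓accept
'a' @ 3: {1,2,3,4,5}  ✓accept
'b' @ 4: {5}  ✓accept
final: {5}; accept 5 in set

Answer: ACCEPT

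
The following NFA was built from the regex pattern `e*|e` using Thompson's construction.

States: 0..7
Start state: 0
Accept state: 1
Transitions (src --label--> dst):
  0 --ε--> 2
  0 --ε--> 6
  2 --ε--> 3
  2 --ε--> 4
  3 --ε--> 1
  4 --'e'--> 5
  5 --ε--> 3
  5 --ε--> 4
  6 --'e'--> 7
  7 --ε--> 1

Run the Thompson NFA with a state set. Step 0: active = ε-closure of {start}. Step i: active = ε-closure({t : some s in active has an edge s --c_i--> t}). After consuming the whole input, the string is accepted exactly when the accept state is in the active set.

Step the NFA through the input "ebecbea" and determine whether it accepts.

Answer: REJECT

Derivation:
start: ε-closure({0}) = {0,1,2,3,4,6}
'e' @ 1: {1,3,4,5,7}  [accepting]
'b' @ 2: {}  — state set empty
rest 'ecbea' ignored (set empty)
end set {} — state 1 not in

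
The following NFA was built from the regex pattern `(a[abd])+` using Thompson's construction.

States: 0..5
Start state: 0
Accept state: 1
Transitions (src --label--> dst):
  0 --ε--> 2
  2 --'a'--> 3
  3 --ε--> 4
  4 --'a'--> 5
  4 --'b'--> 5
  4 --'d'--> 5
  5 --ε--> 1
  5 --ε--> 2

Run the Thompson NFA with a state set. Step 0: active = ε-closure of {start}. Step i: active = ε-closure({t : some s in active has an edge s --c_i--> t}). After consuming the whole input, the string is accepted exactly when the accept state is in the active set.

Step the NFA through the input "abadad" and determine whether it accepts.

Answer: ACCEPT

Trace:
S₀ = ε-closure({0}) = {0,2}
'a' @ 1: {3,4}
'b' @ 2: {1,2,5}  [accepting]
'a' @ 3: {3,4}
'd' @ 4: {1,2,5}  [accepting]
'a' @ 5: {3,4}
'd' @ 6: {1,2,5}  [accepting]
final: {1,2,5}; accept 1 in set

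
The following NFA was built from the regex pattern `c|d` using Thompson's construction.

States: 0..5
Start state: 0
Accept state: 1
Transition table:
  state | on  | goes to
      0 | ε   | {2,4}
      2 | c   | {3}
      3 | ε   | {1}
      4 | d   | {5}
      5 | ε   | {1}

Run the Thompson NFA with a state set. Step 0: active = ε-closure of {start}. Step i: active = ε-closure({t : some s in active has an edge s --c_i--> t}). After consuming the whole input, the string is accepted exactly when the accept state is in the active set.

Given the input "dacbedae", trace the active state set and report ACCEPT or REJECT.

start: ε-closure({0}) = {0,2,4}
'd' @ 1: {1,5}  (accept∈set)
'a' @ 2: {}  — state set empty
rest 'cbedae' ignored (set empty)
final: {}; accept 1 not in set

Answer: REJECT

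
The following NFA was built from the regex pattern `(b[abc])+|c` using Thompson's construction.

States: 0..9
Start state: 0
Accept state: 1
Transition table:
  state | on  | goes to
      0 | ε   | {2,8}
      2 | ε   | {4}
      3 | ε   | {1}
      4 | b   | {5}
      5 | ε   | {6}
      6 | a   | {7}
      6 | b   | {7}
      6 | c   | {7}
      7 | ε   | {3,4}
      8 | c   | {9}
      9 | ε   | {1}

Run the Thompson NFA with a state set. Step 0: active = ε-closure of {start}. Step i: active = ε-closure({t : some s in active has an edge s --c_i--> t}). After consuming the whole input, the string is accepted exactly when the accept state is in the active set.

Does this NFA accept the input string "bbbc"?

Answer: ACCEPT

Trace:
start: ε-closure({0}) = {0,2,4,8}
'b' @ 1: {5,6}
'b' @ 2: {1,3,4,7}  (accept∈set)
'b' @ 3: {5,6}
'c' @ 4: {1,3,4,7}  (accept∈set)
final: {1,3,4,7}; accept 1 in set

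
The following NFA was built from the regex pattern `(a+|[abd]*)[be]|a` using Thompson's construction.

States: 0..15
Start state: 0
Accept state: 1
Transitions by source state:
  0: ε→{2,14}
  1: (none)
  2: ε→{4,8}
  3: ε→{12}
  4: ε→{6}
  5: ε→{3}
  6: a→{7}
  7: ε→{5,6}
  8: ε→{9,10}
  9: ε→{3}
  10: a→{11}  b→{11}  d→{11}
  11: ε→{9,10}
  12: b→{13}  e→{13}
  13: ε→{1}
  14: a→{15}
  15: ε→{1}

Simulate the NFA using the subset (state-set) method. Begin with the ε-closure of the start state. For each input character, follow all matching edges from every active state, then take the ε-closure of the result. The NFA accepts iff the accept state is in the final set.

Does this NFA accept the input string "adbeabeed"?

Answer: REJECT

Steps:
initial (ε-close {0}): {0,2,3,4,6,8,9,10,12,14}
'a' @ 1: {1,3,5,6,7,9,10,11,12,15}  ✓accept
'd' @ 2: {3,9,10,11,12}
'b' @ 3: {1,3,9,10,11,12,13}  ✓accept
'e' @ 4: {1,13}  ✓accept
'a' @ 5: {}  — state set empty
rest 'beed' ignored (set empty)
after full input: {}  (accept=1 not in)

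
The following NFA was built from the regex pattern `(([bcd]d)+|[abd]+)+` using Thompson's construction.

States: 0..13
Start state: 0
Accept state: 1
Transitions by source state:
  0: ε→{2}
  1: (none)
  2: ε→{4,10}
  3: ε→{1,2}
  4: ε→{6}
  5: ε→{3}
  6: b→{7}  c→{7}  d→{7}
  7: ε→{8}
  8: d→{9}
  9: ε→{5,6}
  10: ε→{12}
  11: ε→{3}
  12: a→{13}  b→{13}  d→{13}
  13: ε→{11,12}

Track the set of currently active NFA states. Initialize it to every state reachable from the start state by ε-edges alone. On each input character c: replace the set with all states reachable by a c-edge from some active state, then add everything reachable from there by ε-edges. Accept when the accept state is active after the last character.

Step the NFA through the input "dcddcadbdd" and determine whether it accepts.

start: ε-closure({0}) = {0,2,4,6,10,12}
'd' @ 1: {1,2,3,4,6,7,8,10,11,12,13}  ✓accept
'c' @ 2: {7,8}
'd' @ 3: {1,2,3,4,5,6,9,10,12}  ✓accept
'd' @ 4: {1,2,3,4,6,7,8,10,11,12,13}  ✓accept
'c' @ 5: {7,8}
'a' @ 6: {}  — dead — no transitions
rest 'dbdd' ignored (set empty)
end set {} — state 1 not in

Answer: REJECT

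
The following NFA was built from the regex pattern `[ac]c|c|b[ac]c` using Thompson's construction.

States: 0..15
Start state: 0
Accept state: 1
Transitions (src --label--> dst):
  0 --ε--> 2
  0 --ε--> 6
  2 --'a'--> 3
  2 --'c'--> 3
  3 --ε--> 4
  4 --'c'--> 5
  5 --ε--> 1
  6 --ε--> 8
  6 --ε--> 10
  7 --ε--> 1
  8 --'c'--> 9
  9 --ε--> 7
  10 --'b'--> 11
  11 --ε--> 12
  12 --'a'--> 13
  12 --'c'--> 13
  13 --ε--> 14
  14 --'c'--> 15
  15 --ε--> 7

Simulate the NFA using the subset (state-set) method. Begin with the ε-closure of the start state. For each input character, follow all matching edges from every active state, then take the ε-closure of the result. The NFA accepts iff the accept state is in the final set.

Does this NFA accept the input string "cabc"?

S₀ = ε-closure({0}) = {0,2,6,8,10}
'c' @ 1: {1,3,4,7,9}  ✓accept
'a' @ 2: {}  — dead — no transitions
rest 'bc' ignored (set empty)
after full input: {}  (accept=1 not in)

Answer: REJECT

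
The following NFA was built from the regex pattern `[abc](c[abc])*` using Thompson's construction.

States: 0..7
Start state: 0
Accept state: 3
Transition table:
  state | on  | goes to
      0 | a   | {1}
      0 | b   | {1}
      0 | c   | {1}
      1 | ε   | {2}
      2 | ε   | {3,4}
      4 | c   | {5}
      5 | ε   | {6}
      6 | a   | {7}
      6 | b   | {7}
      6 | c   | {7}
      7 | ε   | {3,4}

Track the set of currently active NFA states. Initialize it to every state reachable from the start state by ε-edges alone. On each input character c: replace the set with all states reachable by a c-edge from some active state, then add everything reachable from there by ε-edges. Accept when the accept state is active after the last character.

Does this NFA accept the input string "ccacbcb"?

Answer: ACCEPT

Steps:
S₀ = ε-closure({0}) = {0}
'c' @ 1: {1,2,3,4}  [accepting]
'c' @ 2: {5,6}
'a' @ 3: {3,4,7}  [accepting]
'c' @ 4: {5,6}
'b' @ 5: {3,4,7}  [accepting]
'c' @ 6: {5,6}
'b' @ 7: {3,4,7}  [accepting]
final: {3,4,7}; accept 3 in set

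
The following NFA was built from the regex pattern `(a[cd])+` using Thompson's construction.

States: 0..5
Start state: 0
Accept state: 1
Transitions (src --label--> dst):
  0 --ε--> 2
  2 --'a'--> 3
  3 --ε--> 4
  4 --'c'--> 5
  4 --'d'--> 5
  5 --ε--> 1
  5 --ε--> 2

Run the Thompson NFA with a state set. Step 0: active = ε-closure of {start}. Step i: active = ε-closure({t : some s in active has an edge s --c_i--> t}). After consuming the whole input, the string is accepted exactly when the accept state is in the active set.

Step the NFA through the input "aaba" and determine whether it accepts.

Answer: REJECT

Derivation:
S₀ = ε-closure({0}) = {0,2}
'a' @ 1: {3,4}
'a' @ 2: {}  — state set empty
rest 'ba' ignored (set empty)
end set {} — state 1 not in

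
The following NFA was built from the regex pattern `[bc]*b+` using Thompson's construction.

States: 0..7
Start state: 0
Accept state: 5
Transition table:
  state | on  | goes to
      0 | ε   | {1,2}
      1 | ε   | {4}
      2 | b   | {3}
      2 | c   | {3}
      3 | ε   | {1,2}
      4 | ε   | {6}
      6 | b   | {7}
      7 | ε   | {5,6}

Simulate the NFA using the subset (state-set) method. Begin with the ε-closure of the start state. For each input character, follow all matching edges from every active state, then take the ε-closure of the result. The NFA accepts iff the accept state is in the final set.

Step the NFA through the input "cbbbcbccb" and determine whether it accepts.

start: ε-closure({0}) = {0,1,2,4,6}
'c' @ 1: {1,2,3,4,6}
'b' @ 2: {1,2,3,4,5,6,7}  [accepting]
'b' @ 3: {1,2,3,4,5,6,7}  [accepting]
'b' @ 4: {1,2,3,4,5,6,7}  [accepting]
'c' @ 5: {1,2,3,4,6}
'b' @ 6: {1,2,3,4,5,6,7}  [accepting]
'c' @ 7: {1,2,3,4,6}
'c' @ 8: {1,2,3,4,6}
'b' @ 9: {1,2,3,4,5,6,7}  [accepting]
after full input: {1,2,3,4,5,6,7}  (accept=5 in)

Answer: ACCEPT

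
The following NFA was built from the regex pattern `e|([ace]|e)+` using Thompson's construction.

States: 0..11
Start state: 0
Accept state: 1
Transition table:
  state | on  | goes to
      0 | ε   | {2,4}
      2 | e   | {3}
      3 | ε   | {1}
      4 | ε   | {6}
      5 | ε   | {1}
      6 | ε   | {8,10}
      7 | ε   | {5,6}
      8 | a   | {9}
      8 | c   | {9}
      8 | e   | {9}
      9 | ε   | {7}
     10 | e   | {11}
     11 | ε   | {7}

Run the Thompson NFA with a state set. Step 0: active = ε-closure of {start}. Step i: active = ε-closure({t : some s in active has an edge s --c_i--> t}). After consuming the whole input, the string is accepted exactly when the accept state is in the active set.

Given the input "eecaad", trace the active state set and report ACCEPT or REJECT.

start: ε-closure({0}) = {0,2,4,6,8,10}
'e' @ 1: {1,3,5,6,7,8,9,10,11}  ✓accept
'e' @ 2: {1,5,6,7,8,9,10,11}  ✓accept
'c' @ 3: {1,5,6,7,8,9,10}  ✓accept
'a' @ 4: {1,5,6,7,8,9,10}  ✓accept
'a' @ 5: {1,5,6,7,8,9,10}  ✓accept
'd' @ 6: {}  — state set empty
final: {}; accept 1 not in set

Answer: REJECT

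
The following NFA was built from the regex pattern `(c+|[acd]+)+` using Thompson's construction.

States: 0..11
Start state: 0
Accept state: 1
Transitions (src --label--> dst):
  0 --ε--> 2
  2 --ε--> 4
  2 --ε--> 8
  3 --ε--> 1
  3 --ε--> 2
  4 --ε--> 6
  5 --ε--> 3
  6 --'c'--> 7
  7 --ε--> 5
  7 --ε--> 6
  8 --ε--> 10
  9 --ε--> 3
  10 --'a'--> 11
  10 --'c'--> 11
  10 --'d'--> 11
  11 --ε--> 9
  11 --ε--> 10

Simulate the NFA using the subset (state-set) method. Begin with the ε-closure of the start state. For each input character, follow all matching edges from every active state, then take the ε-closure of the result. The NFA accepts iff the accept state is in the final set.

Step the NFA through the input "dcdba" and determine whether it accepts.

Answer: REJECT

Steps:
initial (ε-close {0}): {0,2,4,6,8,10}
'd' @ 1: {1,2,3,4,6,8,9,10,11}  [accepting]
'c' @ 2: {1,2,3,4,5,6,7,8,9,10,11}  [accepting]
'd' @ 3: {1,2,3,4,6,8,9,10,11}  [accepting]
'b' @ 4: {}  — state set empty
rest 'a' ignored (set empty)
after full input: {}  (accept=1 not in)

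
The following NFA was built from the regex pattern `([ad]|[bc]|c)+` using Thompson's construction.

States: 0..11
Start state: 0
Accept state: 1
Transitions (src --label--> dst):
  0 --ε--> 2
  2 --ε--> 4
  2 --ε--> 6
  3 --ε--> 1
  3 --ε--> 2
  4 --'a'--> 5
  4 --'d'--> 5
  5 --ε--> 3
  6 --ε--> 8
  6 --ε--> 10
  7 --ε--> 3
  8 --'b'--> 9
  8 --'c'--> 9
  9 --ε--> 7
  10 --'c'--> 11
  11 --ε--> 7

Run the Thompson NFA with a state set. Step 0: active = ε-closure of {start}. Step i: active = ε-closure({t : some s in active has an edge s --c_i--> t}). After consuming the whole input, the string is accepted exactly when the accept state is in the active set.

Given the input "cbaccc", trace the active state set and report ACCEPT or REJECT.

S₀ = ε-closure({0}) = {0,2,4,6,8,10}
'c' @ 1: {1,2,3,4,6,7,8,9,10,11}  ✓accept
'b' @ 2: {1,2,3,4,6,7,8,9,10}  ✓accept
'a' @ 3: {1,2,3,4,5,6,8,10}  ✓accept
'c' @ 4: {1,2,3,4,6,7,8,9,10,11}  ✓accept
'c' @ 5: {1,2,3,4,6,7,8,9,10,11}  ✓accept
'c' @ 6: {1,2,3,4,6,7,8,9,10,11}  ✓accept
final: {1,2,3,4,6,7,8,9,10,11}; accept 1 in set

Answer: ACCEPT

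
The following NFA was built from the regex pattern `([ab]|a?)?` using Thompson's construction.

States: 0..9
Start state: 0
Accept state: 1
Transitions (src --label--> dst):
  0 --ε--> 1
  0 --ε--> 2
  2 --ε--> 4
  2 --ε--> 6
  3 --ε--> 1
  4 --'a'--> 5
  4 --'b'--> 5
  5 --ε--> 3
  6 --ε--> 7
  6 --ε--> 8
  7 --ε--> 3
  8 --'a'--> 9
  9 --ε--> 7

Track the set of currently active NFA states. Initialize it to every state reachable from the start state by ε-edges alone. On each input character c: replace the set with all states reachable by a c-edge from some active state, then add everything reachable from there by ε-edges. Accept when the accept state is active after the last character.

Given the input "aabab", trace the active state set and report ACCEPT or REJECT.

start: ε-closure({0}) = {0,1,2,3,4,6,7,8}
'a' @ 1: {1,3,5,7,9}  ✓accept
'a' @ 2: {}  — dead — no transitions
rest 'bab' ignored (set empty)
after full input: {}  (accept=1 not in)

Answer: REJECT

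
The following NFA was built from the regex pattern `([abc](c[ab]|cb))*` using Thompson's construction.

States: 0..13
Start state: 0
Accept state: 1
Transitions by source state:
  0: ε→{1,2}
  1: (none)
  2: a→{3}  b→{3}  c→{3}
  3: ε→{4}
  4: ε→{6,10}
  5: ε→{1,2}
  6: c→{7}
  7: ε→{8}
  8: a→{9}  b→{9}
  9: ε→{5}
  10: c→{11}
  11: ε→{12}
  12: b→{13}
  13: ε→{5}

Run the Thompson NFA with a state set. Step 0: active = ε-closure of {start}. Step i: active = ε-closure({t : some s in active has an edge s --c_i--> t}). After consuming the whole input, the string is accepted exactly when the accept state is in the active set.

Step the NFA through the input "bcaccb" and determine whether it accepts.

Answer: ACCEPT

Trace:
initial (ε-close {0}): {0,1,2}
'b' @ 1: {3,4,6,10}
'c' @ 2: {7,8,11,12}
'a' @ 3: {1,2,5,9}  ✓accept
'c' @ 4: {3,4,6,10}
'c' @ 5: {7,8,11,12}
'b' @ 6: {1,2,5,9,13}  ✓accept
after full input: {1,2,5,9,13}  (accept=1 in)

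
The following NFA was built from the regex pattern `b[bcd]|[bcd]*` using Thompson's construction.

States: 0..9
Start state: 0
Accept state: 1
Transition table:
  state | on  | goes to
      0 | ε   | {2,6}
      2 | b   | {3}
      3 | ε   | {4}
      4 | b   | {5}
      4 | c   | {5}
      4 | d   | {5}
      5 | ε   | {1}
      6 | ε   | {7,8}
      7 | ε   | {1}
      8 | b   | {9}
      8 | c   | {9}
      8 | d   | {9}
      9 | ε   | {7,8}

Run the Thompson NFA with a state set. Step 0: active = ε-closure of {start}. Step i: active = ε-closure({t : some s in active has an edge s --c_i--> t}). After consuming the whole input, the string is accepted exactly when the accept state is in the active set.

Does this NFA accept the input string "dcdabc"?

initial (ε-close {0}): {0,1,2,6,7,8}
'd' @ 1: {1,7,8,9}  [accepting]
'c' @ 2: {1,7,8,9}  [accepting]
'd' @ 3: {1,7,8,9}  [accepting]
'a' @ 4: {}  — dead — no transitions
rest 'bc' ignored (set empty)
after full input: {}  (accept=1 not in)

Answer: REJECT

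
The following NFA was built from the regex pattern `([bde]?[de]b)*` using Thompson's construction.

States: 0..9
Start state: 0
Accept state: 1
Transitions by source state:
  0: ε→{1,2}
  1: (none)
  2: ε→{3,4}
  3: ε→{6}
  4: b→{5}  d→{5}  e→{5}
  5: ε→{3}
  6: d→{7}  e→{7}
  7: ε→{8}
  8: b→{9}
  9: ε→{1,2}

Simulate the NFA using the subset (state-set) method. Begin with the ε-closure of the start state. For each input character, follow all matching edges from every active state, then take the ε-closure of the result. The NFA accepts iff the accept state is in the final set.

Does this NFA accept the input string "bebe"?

Answer: REJECT

Derivation:
start: ε-closure({0}) = {0,1,2,3,4,6}
'b' @ 1: {3,5,6}
'e' @ 2: {7,8}
'b' @ 3: {1,2,3,4,6,9}  (accept∈set)
'e' @ 4: {3,5,6,7,8}
end set {3,5,6,7,8} — state 1 not in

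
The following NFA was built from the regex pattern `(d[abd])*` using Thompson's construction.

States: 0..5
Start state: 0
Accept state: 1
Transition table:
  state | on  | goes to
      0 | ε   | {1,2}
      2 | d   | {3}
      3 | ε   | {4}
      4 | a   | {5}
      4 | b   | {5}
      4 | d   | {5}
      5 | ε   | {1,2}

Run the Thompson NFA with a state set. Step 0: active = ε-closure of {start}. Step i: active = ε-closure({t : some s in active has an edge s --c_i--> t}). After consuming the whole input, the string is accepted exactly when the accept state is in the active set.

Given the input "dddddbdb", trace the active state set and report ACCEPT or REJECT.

Answer: ACCEPT

Steps:
S₀ = ε-closure({0}) = {0,1,2}
'd' @ 1: {3,4}
'd' @ 2: {1,2,5}  ✓accept
'd' @ 3: {3,4}
'd' @ 4: {1,2,5}  ✓accept
'd' @ 5: {3,4}
'b' @ 6: {1,2,5}  ✓accept
'd' @ 7: {3,4}
'b' @ 8: {1,2,5}  ✓accept
end set {1,2,5} — state 1 in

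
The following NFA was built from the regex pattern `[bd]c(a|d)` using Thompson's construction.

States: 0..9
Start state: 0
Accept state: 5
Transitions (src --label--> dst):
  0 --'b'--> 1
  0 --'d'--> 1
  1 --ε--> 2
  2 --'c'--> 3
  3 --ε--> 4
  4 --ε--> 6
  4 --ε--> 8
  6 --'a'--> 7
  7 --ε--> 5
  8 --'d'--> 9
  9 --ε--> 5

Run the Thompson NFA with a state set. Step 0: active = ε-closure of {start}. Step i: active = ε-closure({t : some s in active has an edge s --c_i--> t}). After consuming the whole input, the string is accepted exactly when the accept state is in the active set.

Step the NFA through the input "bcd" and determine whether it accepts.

Answer: ACCEPT

Trace:
start: ε-closure({0}) = {0}
'b' @ 1: {1,2}
'c' @ 2: {3,4,6,8}
'd' @ 3: {5,9}  (accept∈set)
after full input: {5,9}  (accept=5 in)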